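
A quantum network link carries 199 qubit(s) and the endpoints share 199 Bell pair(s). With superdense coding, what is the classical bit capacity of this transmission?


Superdense coding allows 2 classical bits per shared entangled pair.
199 pair(s) -> 2 * 199 = 398 classical bits

398


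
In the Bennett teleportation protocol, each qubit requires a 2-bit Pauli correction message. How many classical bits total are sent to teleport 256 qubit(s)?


Quantum teleportation requires 2 classical bits per qubit teleported.
256 qubit(s) -> 2 * 256 = 512 classical bits

512


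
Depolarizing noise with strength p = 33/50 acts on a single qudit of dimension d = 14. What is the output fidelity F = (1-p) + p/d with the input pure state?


F = (1-p) + p/d
= (1 - 0.6600) + 0.6600/14
= 0.3400 + 0.0471
= 0.3871

0.3871


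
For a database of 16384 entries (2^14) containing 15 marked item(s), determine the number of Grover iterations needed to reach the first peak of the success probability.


After j Grover iterations the success probability is P(j) = sin^2((2j+1)*theta), where sin(theta) = sqrt(k/N).
N = 2^14 = 16384, k = 15
sin(theta) = sqrt(k/N) = 0.03025768239
theta = arcsin(sqrt(k/N)) = 0.03026230125 rad
P(j) reaches its first maximum when (2j+1)*theta is as close as possible to pi/2, i.e. j = round(pi/(4*theta) - 1/2).
pi/(4*theta) - 1/2 = 25.4530
(For comparison, the common estimate pi/4 * sqrt(N/k) = 25.9570; the exact maximiser is used here.)
Optimal iterations = 25

25


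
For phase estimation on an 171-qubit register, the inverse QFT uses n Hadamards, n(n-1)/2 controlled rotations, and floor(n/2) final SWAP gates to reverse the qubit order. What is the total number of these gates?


Hadamard gates: 171
Controlled rotations: n*(n-1)/2 = 171*170/2 = 14535
SWAP gates: floor(n/2) = floor(171/2) = 85
Total = 171 + 14535 + 85
= 14791

14791


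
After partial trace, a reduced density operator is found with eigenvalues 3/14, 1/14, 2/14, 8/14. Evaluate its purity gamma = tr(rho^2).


tr(rho^2) = sum of eigenvalues squared
= (3/14)^2 + (1/14)^2 + (2/14)^2 + (8/14)^2
= (9 + 1 + 4 + 64) / 196
= 78/196
= 0.3980

0.3980


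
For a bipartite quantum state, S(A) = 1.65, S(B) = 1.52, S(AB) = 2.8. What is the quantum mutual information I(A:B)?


I(A:B) = S(A) + S(B) - S(AB)
= 1.65 + 1.52 - 2.8
= 0.3700

0.3700


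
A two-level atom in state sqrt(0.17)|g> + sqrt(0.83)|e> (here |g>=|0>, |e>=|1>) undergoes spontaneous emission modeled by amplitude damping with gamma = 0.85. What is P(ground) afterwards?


For amplitude damping with parameter gamma on state sqrt(a)|0> + sqrt(b)|1>:
alpha^2 = 0.17, beta^2 = 0.83
P(|0>) = alpha^2 + gamma * beta^2
= 0.17 + 0.85 * 0.83
= 0.17 + 0.7055
= 0.8755

0.8755


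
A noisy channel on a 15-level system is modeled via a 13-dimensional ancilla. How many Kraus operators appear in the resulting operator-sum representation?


Tracing out the environment in an orthonormal basis {|i>_E} gives Kraus operators K_i = <i|_E U |0>_E.
Number of Kraus operators = dim(H_env) = d_env
= 13

13


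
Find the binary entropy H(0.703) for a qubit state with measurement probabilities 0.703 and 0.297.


S = -p*log2(p) - (1-p)*log2(1-p)
p = 0.7030, 1-p = 0.2970
= -0.7030 * log2(0.7030) - 0.2970 * log2(0.2970)
= -(-0.3574) - (-0.5202)
= 0.8776

0.8776


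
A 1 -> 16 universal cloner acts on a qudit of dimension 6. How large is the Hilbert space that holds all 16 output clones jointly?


Output space = H^(tensor 16) where dim(H) = 6
dim = 6^16
= 36 (after 2 factors)
= 216 (after 3 factors)
= 1296 (after 4 factors)
= 7776 (after 5 factors)
= 46656 (after 6 factors)
= 279936 (after 7 factors)
= 1679616 (after 8 factors)
= 10077696 (after 9 factors)
= 60466176 (after 10 factors)
= 362797056 (after 11 factors)
= 2176782336 (after 12 factors)
= 13060694016 (after 13 factors)
= 78364164096 (after 14 factors)
= 470184984576 (after 15 factors)
= 2821109907456 (after 16 factors)
= 2821109907456

2821109907456


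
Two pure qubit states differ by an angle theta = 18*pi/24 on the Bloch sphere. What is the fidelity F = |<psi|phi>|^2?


For states separated by angle theta on Bloch sphere:
F = cos^2(theta/2)
theta = 18*pi/24 = 2.3562
theta/2 = 1.1781
cos(theta/2) = 0.3827
F = 0.1464

0.1464


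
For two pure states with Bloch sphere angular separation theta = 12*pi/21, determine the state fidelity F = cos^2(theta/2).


For states separated by angle theta on Bloch sphere:
F = cos^2(theta/2)
theta = 12*pi/21 = 1.7952
theta/2 = 0.8976
cos(theta/2) = 0.6235
F = 0.3887

0.3887


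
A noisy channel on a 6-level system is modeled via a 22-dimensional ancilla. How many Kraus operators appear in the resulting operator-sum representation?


Tracing out the environment in an orthonormal basis {|i>_E} gives Kraus operators K_i = <i|_E U |0>_E.
Number of Kraus operators = dim(H_env) = d_env
= 22

22


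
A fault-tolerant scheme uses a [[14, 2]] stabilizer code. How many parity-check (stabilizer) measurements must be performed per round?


For an [[n,k]] stabilizer code:
Number of stabilizer generators = n - k
= 14 - 2
= 12

12


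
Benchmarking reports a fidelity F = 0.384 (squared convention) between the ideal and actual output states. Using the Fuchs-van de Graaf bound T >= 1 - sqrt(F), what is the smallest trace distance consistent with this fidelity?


Fuchs-van de Graaf (squared-fidelity convention): 1 - sqrt(F) <= T <= sqrt(1 - F).
Lower bound: T >= 1 - sqrt(F)
sqrt(F) = sqrt(0.384) = 0.6197
T >= 1 - 0.6197
T >= 0.3803

0.3803


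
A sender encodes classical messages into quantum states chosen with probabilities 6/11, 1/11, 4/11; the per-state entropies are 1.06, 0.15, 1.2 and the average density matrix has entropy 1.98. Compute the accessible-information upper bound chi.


chi = S(rho) - sum_i p_i * S(rho_i)
Weighted entropy = 6/11 * 1.06 + 1/11 * 0.15 + 4/11 * 1.2
= 1.0282
chi = 1.98 - 1.0282
= 0.9518

0.9518


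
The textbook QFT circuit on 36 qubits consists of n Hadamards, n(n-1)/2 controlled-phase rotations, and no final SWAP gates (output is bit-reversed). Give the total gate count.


Hadamard gates: 36
Controlled rotations: n*(n-1)/2 = 36*35/2 = 630
SWAP gates: 0 (omitted)
Total = 36 + 630
= 666

666


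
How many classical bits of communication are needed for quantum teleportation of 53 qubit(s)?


Quantum teleportation requires 2 classical bits per qubit teleported.
53 qubit(s) -> 2 * 53 = 106 classical bits

106


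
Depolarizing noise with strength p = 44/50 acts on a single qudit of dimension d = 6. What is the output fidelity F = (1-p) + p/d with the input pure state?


F = (1-p) + p/d
= (1 - 0.8800) + 0.8800/6
= 0.1200 + 0.1467
= 0.2667

0.2667


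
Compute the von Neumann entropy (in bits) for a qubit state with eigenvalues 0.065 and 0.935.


S = -p*log2(p) - (1-p)*log2(1-p)
p = 0.0650, 1-p = 0.9350
= -0.0650 * log2(0.0650) - 0.9350 * log2(0.9350)
= -(-0.2563) - (-0.0907)
= 0.3470

0.3470


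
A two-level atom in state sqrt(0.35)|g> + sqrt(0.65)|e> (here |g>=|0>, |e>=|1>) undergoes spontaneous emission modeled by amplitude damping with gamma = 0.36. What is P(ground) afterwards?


For amplitude damping with parameter gamma on state sqrt(a)|0> + sqrt(b)|1>:
alpha^2 = 0.35, beta^2 = 0.65
P(|0>) = alpha^2 + gamma * beta^2
= 0.35 + 0.36 * 0.65
= 0.35 + 0.2340
= 0.5840

0.5840


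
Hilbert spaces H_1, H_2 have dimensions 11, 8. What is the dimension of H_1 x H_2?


dim(H_1 x H_2) = 11 * 8
= 88

88


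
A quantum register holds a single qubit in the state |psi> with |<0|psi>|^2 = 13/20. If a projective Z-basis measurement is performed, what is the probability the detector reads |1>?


|alpha|^2 = 13/20 = 0.6500
|beta|^2 = 1 - 13/20 = 7/20 = 0.3500
P(|1>) = |beta|^2 = 0.3500

0.3500


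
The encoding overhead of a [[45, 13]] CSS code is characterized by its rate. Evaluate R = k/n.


Code rate R = k/n
= 13/45
= 0.2889

0.2889


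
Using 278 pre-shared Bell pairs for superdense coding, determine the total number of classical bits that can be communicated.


Superdense coding allows 2 classical bits per shared entangled pair.
278 pair(s) -> 2 * 278 = 556 classical bits

556


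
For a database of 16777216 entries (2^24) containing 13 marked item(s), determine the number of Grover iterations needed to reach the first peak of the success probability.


After j Grover iterations the success probability is P(j) = sin^2((2j+1)*theta), where sin(theta) = sqrt(k/N).
N = 2^24 = 16777216, k = 13
sin(theta) = sqrt(k/N) = 0.0008802615419
theta = arcsin(sqrt(k/N)) = 0.0008802616555 rad
P(j) reaches its first maximum when (2j+1)*theta is as close as possible to pi/2, i.e. j = round(pi/(4*theta) - 1/2).
pi/(4*theta) - 1/2 = 891.7326
(For comparison, the common estimate pi/4 * sqrt(N/k) = 892.2327; the exact maximiser is used here.)
Optimal iterations = 892

892


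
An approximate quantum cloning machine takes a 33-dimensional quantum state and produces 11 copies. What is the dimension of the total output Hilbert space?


Output space = H^(tensor 11) where dim(H) = 33
dim = 33^11
= 1089 (after 2 factors)
= 35937 (after 3 factors)
= 1185921 (after 4 factors)
= 39135393 (after 5 factors)
= 1291467969 (after 6 factors)
= 42618442977 (after 7 factors)
= 1406408618241 (after 8 factors)
= 46411484401953 (after 9 factors)
= 1531578985264449 (after 10 factors)
= 50542106513726817 (after 11 factors)
= 50542106513726817

50542106513726817


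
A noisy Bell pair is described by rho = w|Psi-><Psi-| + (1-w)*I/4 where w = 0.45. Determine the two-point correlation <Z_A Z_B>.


|Psi-> = (|01> - |10>)/sqrt(2)
For the pure Bell state, <Z_A Z_B> = -1 (Bell-state Pauli correlator).
The maximally-mixed part I/4 has tr(I/4 * P tensor P) = 0 for any traceless Pauli P.
So <Z_A Z_B>_rho = w * (-1) + (1 - w) * 0
= 0.45 * (-1)
= -0.4500

-0.4500


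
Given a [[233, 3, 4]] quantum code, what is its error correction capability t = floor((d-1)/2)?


Code parameters: [[233, 3, 4]], distance d = 4.
Number of correctable errors = floor((d-1)/2)
= floor((4 - 1)/2)
= floor(3/2)
= 1

1


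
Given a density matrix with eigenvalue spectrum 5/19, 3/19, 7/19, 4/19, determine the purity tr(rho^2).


tr(rho^2) = sum of eigenvalues squared
= (5/19)^2 + (3/19)^2 + (7/19)^2 + (4/19)^2
= (25 + 9 + 49 + 16) / 361
= 99/361
= 0.2742

0.2742


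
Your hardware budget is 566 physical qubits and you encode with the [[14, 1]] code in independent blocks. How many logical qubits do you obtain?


Each code block uses 14 physical qubits for 1 logical qubit(s).
Number of complete blocks = floor(566 / 14) = 40
Logical qubits = 40 * 1
= 40

40


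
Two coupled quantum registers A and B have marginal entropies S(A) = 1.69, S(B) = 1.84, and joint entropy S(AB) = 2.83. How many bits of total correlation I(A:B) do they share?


I(A:B) = S(A) + S(B) - S(AB)
= 1.69 + 1.84 - 2.83
= 0.7000

0.7000


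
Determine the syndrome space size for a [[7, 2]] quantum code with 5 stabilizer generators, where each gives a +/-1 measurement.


Each stabilizer generator gives a binary (+1 or -1) measurement outcome.
With 5 independent generators:
Total syndromes = 2^5
= 32

32


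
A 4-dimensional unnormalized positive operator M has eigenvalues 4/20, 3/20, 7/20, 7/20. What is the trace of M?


tr(M) = sum of eigenvalues
= 4/20 + 3/20 + 7/20 + 7/20
= 21/20
= 1.0500

1.0500


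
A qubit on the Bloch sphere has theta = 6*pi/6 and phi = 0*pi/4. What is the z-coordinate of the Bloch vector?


theta = 3.1416, phi = 0.0000
r_z = cos(theta) = -1.0000

-1.0000


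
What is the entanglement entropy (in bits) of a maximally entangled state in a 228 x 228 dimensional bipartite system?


For a maximally entangled state in d x d:
S = log2(d) = log2(228)
= 7.8329

7.8329


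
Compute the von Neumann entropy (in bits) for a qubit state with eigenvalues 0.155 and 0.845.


S = -p*log2(p) - (1-p)*log2(1-p)
p = 0.1550, 1-p = 0.8450
= -0.1550 * log2(0.1550) - 0.8450 * log2(0.8450)
= -(-0.4169) - (-0.2053)
= 0.6222

0.6222


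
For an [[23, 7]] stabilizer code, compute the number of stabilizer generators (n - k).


For an [[n,k]] stabilizer code:
Number of stabilizer generators = n - k
= 23 - 7
= 16

16


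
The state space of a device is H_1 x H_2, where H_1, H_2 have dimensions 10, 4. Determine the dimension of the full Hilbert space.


dim(H_1 x H_2) = 10 * 4
= 40

40


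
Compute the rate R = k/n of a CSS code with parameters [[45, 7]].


Code rate R = k/n
= 7/45
= 0.1556

0.1556


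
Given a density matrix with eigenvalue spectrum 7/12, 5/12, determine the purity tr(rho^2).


tr(rho^2) = sum of eigenvalues squared
= (7/12)^2 + (5/12)^2
= (49 + 25) / 144
= 74/144
= 0.5139

0.5139


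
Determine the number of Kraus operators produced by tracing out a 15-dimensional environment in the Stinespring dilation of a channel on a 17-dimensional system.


Tracing out the environment in an orthonormal basis {|i>_E} gives Kraus operators K_i = <i|_E U |0>_E.
Number of Kraus operators = dim(H_env) = d_env
= 15

15


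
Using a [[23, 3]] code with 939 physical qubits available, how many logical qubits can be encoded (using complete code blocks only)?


Each code block uses 23 physical qubits for 3 logical qubit(s).
Number of complete blocks = floor(939 / 23) = 40
Logical qubits = 40 * 3
= 120

120


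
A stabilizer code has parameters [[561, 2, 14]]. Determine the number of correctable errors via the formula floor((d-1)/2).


Code parameters: [[561, 2, 14]], distance d = 14.
Number of correctable errors = floor((d-1)/2)
= floor((14 - 1)/2)
= floor(13/2)
= 6

6


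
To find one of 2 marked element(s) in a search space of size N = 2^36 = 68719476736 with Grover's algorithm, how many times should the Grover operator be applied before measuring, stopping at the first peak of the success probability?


After j Grover iterations the success probability is P(j) = sin^2((2j+1)*theta), where sin(theta) = sqrt(k/N).
N = 2^36 = 68719476736, k = 2
sin(theta) = sqrt(k/N) = 5.394796609e-06
theta = arcsin(sqrt(k/N)) = 5.394796609e-06 rad
P(j) reaches its first maximum when (2j+1)*theta is as close as possible to pi/2, i.e. j = round(pi/(4*theta) - 1/2).
pi/(4*theta) - 1/2 = 145583.8881
(For comparison, the common estimate pi/4 * sqrt(N/k) = 145584.3881; the exact maximiser is used here.)
Optimal iterations = 145584

145584


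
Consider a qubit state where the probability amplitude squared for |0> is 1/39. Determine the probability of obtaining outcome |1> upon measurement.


|alpha|^2 = 1/39 = 0.0256
|beta|^2 = 1 - 1/39 = 38/39 = 0.9744
P(|1>) = |beta|^2 = 0.9744

0.9744


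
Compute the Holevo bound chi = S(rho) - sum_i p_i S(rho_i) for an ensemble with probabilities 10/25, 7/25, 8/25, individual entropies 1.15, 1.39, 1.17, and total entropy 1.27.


chi = S(rho) - sum_i p_i * S(rho_i)
Weighted entropy = 10/25 * 1.15 + 7/25 * 1.39 + 8/25 * 1.17
= 1.2236
chi = 1.27 - 1.2236
= 0.0464

0.0464


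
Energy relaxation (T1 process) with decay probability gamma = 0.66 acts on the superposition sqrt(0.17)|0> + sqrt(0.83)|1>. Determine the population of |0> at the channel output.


For amplitude damping with parameter gamma on state sqrt(a)|0> + sqrt(b)|1>:
alpha^2 = 0.17, beta^2 = 0.83
P(|0>) = alpha^2 + gamma * beta^2
= 0.17 + 0.66 * 0.83
= 0.17 + 0.5478
= 0.7178

0.7178


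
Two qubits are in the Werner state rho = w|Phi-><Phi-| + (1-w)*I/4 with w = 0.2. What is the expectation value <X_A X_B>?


|Phi-> = (|00> - |11>)/sqrt(2)
For the pure Bell state, <X_A X_B> = -1 (Bell-state Pauli correlator).
The maximally-mixed part I/4 has tr(I/4 * P tensor P) = 0 for any traceless Pauli P.
So <X_A X_B>_rho = w * (-1) + (1 - w) * 0
= 0.2 * (-1)
= -0.2000

-0.2000


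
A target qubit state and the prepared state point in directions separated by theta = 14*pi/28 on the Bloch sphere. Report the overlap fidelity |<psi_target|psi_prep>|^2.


For states separated by angle theta on Bloch sphere:
F = cos^2(theta/2)
theta = 14*pi/28 = 1.5708
theta/2 = 0.7854
cos(theta/2) = 0.7071
F = 0.5000

0.5000


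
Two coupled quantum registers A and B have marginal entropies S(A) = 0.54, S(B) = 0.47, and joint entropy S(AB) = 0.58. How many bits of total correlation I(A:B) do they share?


I(A:B) = S(A) + S(B) - S(AB)
= 0.54 + 0.47 - 0.58
= 0.4300

0.4300


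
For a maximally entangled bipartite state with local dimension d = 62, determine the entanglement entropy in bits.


For a maximally entangled state in d x d:
S = log2(d) = log2(62)
= 5.9542

5.9542


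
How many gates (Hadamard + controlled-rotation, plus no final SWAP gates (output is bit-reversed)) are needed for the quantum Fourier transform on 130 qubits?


Hadamard gates: 130
Controlled rotations: n*(n-1)/2 = 130*129/2 = 8385
SWAP gates: 0 (omitted)
Total = 130 + 8385
= 8515

8515


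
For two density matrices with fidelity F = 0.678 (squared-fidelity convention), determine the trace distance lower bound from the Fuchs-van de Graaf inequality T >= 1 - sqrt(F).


Fuchs-van de Graaf (squared-fidelity convention): 1 - sqrt(F) <= T <= sqrt(1 - F).
Lower bound: T >= 1 - sqrt(F)
sqrt(F) = sqrt(0.678) = 0.8234
T >= 1 - 0.8234
T >= 0.1766

0.1766


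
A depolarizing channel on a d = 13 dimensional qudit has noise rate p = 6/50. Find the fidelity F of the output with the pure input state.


F = (1-p) + p/d
= (1 - 0.1200) + 0.1200/13
= 0.8800 + 0.0092
= 0.8892

0.8892


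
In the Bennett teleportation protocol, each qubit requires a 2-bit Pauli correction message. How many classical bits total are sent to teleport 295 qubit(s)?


Quantum teleportation requires 2 classical bits per qubit teleported.
295 qubit(s) -> 2 * 295 = 590 classical bits

590


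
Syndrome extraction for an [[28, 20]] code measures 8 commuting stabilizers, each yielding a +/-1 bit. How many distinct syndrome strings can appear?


Each stabilizer generator gives a binary (+1 or -1) measurement outcome.
With 8 independent generators:
Total syndromes = 2^8
= 256

256


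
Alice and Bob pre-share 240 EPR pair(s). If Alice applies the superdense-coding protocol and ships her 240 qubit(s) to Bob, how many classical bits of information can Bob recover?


Superdense coding allows 2 classical bits per shared entangled pair.
240 pair(s) -> 2 * 240 = 480 classical bits

480


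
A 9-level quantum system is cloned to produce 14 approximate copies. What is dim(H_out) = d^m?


Output space = H^(tensor 14) where dim(H) = 9
dim = 9^14
= 81 (after 2 factors)
= 729 (after 3 factors)
= 6561 (after 4 factors)
= 59049 (after 5 factors)
= 531441 (after 6 factors)
= 4782969 (after 7 factors)
= 43046721 (after 8 factors)
= 387420489 (after 9 factors)
= 3486784401 (after 10 factors)
= 31381059609 (after 11 factors)
= 282429536481 (after 12 factors)
= 2541865828329 (after 13 factors)
= 22876792454961 (after 14 factors)
= 22876792454961

22876792454961


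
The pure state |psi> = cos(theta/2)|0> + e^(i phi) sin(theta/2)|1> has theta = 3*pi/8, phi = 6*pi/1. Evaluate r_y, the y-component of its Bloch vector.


theta = 1.1781, phi = 18.8496
r_y = sin(theta)*sin(phi) = 0.9239 * 0.0000
r_y = 0.0000

0.0000


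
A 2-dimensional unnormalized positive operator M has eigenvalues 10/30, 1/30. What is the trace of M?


tr(M) = sum of eigenvalues
= 10/30 + 1/30
= 11/30
= 0.3667

0.3667


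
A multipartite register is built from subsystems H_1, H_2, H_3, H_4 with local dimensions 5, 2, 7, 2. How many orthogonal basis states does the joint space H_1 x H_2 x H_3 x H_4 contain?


dim(H_1 x H_2 x H_3 x H_4) = 5 * 2 * 7 * 2
= 10 * 7 * 2
= 70 * 2
= 140

140


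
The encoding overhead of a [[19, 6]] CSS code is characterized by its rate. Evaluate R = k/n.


Code rate R = k/n
= 6/19
= 0.3158

0.3158


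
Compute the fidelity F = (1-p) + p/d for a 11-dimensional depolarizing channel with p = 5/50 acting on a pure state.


F = (1-p) + p/d
= (1 - 0.1000) + 0.1000/11
= 0.9000 + 0.0091
= 0.9091

0.9091


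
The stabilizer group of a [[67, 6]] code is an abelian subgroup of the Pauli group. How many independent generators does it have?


For an [[n,k]] stabilizer code:
Number of stabilizer generators = n - k
= 67 - 6
= 61

61


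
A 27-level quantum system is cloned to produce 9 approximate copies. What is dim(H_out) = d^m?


Output space = H^(tensor 9) where dim(H) = 27
dim = 27^9
= 729 (after 2 factors)
= 19683 (after 3 factors)
= 531441 (after 4 factors)
= 14348907 (after 5 factors)
= 387420489 (after 6 factors)
= 10460353203 (after 7 factors)
= 282429536481 (after 8 factors)
= 7625597484987 (after 9 factors)
= 7625597484987

7625597484987


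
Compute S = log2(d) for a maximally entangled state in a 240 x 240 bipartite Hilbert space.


For a maximally entangled state in d x d:
S = log2(d) = log2(240)
= 7.9069

7.9069


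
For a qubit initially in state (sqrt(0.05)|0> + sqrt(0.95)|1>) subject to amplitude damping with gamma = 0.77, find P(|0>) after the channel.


For amplitude damping with parameter gamma on state sqrt(a)|0> + sqrt(b)|1>:
alpha^2 = 0.05, beta^2 = 0.95
P(|0>) = alpha^2 + gamma * beta^2
= 0.05 + 0.77 * 0.95
= 0.05 + 0.7315
= 0.7815

0.7815


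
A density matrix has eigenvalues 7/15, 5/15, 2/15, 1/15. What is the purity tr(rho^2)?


tr(rho^2) = sum of eigenvalues squared
= (7/15)^2 + (5/15)^2 + (2/15)^2 + (1/15)^2
= (49 + 25 + 4 + 1) / 225
= 79/225
= 0.3511

0.3511


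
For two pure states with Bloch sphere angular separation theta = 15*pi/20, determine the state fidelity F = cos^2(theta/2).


For states separated by angle theta on Bloch sphere:
F = cos^2(theta/2)
theta = 15*pi/20 = 2.3562
theta/2 = 1.1781
cos(theta/2) = 0.3827
F = 0.1464

0.1464


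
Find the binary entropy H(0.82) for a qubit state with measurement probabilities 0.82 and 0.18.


S = -p*log2(p) - (1-p)*log2(1-p)
p = 0.8200, 1-p = 0.1800
= -0.8200 * log2(0.8200) - 0.1800 * log2(0.1800)
= -(-0.2348) - (-0.4453)
= 0.6801

0.6801


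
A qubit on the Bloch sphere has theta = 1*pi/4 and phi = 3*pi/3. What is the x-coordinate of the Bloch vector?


theta = 0.7854, phi = 3.1416
r_x = sin(theta)*cos(phi) = 0.7071 * -1.0000
r_x = -0.7071

-0.7071


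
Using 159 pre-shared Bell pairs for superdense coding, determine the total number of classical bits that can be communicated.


Superdense coding allows 2 classical bits per shared entangled pair.
159 pair(s) -> 2 * 159 = 318 classical bits

318


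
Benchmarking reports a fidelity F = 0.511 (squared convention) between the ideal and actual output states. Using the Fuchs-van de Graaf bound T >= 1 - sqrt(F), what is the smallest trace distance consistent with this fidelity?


Fuchs-van de Graaf (squared-fidelity convention): 1 - sqrt(F) <= T <= sqrt(1 - F).
Lower bound: T >= 1 - sqrt(F)
sqrt(F) = sqrt(0.511) = 0.7148
T >= 1 - 0.7148
T >= 0.2852

0.2852


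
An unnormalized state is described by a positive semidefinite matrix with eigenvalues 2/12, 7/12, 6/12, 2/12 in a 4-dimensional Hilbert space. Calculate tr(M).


tr(M) = sum of eigenvalues
= 2/12 + 7/12 + 6/12 + 2/12
= 17/12
= 1.4167

1.4167


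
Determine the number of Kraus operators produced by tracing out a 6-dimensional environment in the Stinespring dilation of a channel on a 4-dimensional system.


Tracing out the environment in an orthonormal basis {|i>_E} gives Kraus operators K_i = <i|_E U |0>_E.
Number of Kraus operators = dim(H_env) = d_env
= 6

6


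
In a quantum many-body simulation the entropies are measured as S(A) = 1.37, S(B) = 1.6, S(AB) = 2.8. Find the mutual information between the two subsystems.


I(A:B) = S(A) + S(B) - S(AB)
= 1.37 + 1.6 - 2.8
= 0.1700

0.1700


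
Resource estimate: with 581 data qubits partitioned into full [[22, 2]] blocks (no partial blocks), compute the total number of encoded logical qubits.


Each code block uses 22 physical qubits for 2 logical qubit(s).
Number of complete blocks = floor(581 / 22) = 26
Logical qubits = 26 * 2
= 52

52


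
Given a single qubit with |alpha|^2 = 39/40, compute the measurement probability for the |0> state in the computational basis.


|alpha|^2 = 39/40 = 0.9750
|beta|^2 = 1 - 39/40 = 1/40 = 0.0250
P(|0>) = |alpha|^2 = 0.9750

0.9750


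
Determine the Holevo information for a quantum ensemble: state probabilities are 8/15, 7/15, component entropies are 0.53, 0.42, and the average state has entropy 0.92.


chi = S(rho) - sum_i p_i * S(rho_i)
Weighted entropy = 8/15 * 0.53 + 7/15 * 0.42
= 0.4787
chi = 0.92 - 0.4787
= 0.4413

0.4413


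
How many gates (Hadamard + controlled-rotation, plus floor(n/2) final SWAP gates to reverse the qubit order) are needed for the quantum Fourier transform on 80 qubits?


Hadamard gates: 80
Controlled rotations: n*(n-1)/2 = 80*79/2 = 3160
SWAP gates: floor(n/2) = floor(80/2) = 40
Total = 80 + 3160 + 40
= 3280

3280


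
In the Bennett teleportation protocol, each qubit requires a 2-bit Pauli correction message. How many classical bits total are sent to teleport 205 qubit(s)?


Quantum teleportation requires 2 classical bits per qubit teleported.
205 qubit(s) -> 2 * 205 = 410 classical bits

410


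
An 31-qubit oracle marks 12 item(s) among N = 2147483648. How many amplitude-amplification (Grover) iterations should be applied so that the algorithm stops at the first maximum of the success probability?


After j Grover iterations the success probability is P(j) = sin^2((2j+1)*theta), where sin(theta) = sqrt(k/N).
N = 2^31 = 2147483648, k = 12
sin(theta) = sqrt(k/N) = 7.475249459e-05
theta = arcsin(sqrt(k/N)) = 7.475249466e-05 rad
P(j) reaches its first maximum when (2j+1)*theta is as close as possible to pi/2, i.e. j = round(pi/(4*theta) - 1/2).
pi/(4*theta) - 1/2 = 10506.1482
(For comparison, the common estimate pi/4 * sqrt(N/k) = 10506.6482; the exact maximiser is used here.)
Optimal iterations = 10506

10506


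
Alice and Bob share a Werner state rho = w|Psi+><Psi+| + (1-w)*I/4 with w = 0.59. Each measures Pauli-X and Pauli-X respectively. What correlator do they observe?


|Psi+> = (|01> + |10>)/sqrt(2)
For the pure Bell state, <X_A X_B> = +1 (Bell-state Pauli correlator).
The maximally-mixed part I/4 has tr(I/4 * P tensor P) = 0 for any traceless Pauli P.
So <X_A X_B>_rho = w * (+1) + (1 - w) * 0
= 0.59 * (+1)
= 0.5900

0.5900


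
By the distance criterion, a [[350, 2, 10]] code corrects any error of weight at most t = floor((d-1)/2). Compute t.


Code parameters: [[350, 2, 10]], distance d = 10.
Number of correctable errors = floor((d-1)/2)
= floor((10 - 1)/2)
= floor(9/2)
= 4

4


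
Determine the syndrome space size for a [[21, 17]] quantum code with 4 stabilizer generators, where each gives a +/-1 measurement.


Each stabilizer generator gives a binary (+1 or -1) measurement outcome.
With 4 independent generators:
Total syndromes = 2^4
= 16

16


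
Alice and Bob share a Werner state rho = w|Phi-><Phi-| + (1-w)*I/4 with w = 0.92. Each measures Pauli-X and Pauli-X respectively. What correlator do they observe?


|Phi-> = (|00> - |11>)/sqrt(2)
For the pure Bell state, <X_A X_B> = -1 (Bell-state Pauli correlator).
The maximally-mixed part I/4 has tr(I/4 * P tensor P) = 0 for any traceless Pauli P.
So <X_A X_B>_rho = w * (-1) + (1 - w) * 0
= 0.92 * (-1)
= -0.9200

-0.9200


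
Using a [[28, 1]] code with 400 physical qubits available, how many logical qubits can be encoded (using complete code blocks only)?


Each code block uses 28 physical qubits for 1 logical qubit(s).
Number of complete blocks = floor(400 / 28) = 14
Logical qubits = 14 * 1
= 14

14


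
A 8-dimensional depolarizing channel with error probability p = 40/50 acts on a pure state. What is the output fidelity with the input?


F = (1-p) + p/d
= (1 - 0.8000) + 0.8000/8
= 0.2000 + 0.1000
= 0.3000

0.3000


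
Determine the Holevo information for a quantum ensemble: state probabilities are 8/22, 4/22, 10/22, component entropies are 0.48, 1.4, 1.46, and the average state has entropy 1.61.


chi = S(rho) - sum_i p_i * S(rho_i)
Weighted entropy = 8/22 * 0.48 + 4/22 * 1.4 + 10/22 * 1.46
= 1.0927
chi = 1.61 - 1.0927
= 0.5173

0.5173


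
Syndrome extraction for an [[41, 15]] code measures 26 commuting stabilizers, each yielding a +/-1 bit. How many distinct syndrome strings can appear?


Each stabilizer generator gives a binary (+1 or -1) measurement outcome.
With 26 independent generators:
Total syndromes = 2^26
= 67108864

67108864


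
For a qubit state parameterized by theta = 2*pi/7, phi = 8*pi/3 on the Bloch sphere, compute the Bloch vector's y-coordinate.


theta = 0.8976, phi = 8.3776
r_y = sin(theta)*sin(phi) = 0.7818 * 0.8660
r_y = 0.6771

0.6771


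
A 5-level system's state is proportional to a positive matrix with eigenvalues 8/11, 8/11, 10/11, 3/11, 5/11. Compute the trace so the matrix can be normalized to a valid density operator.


tr(M) = sum of eigenvalues
= 8/11 + 8/11 + 10/11 + 3/11 + 5/11
= 34/11
= 3.0909

3.0909


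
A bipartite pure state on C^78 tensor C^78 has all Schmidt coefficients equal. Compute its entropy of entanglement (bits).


For a maximally entangled state in d x d:
S = log2(d) = log2(78)
= 6.2854

6.2854


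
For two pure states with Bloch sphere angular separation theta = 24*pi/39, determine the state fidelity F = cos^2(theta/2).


For states separated by angle theta on Bloch sphere:
F = cos^2(theta/2)
theta = 24*pi/39 = 1.9333
theta/2 = 0.9666
cos(theta/2) = 0.5681
F = 0.3227

0.3227


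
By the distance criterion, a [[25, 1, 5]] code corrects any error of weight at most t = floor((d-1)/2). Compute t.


Code parameters: [[25, 1, 5]], distance d = 5.
Number of correctable errors = floor((d-1)/2)
= floor((5 - 1)/2)
= floor(4/2)
= 2

2


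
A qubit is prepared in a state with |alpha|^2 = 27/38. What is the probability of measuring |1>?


|alpha|^2 = 27/38 = 0.7105
|beta|^2 = 1 - 27/38 = 11/38 = 0.2895
P(|1>) = |beta|^2 = 0.2895

0.2895


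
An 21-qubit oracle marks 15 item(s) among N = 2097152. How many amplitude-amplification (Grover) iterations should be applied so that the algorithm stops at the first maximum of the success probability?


After j Grover iterations the success probability is P(j) = sin^2((2j+1)*theta), where sin(theta) = sqrt(k/N).
N = 2^21 = 2097152, k = 15
sin(theta) = sqrt(k/N) = 0.00267442655
theta = arcsin(sqrt(k/N)) = 0.002674429738 rad
P(j) reaches its first maximum when (2j+1)*theta is as close as possible to pi/2, i.e. j = round(pi/(4*theta) - 1/2).
pi/(4*theta) - 1/2 = 293.1694
(For comparison, the common estimate pi/4 * sqrt(N/k) = 293.6697; the exact maximiser is used here.)
Optimal iterations = 293

293


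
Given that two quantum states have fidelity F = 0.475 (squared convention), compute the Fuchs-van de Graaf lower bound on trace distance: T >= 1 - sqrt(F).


Fuchs-van de Graaf (squared-fidelity convention): 1 - sqrt(F) <= T <= sqrt(1 - F).
Lower bound: T >= 1 - sqrt(F)
sqrt(F) = sqrt(0.475) = 0.6892
T >= 1 - 0.6892
T >= 0.3108

0.3108


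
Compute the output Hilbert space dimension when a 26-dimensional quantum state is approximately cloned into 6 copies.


Output space = H^(tensor 6) where dim(H) = 26
dim = 26^6
= 676 (after 2 factors)
= 17576 (after 3 factors)
= 456976 (after 4 factors)
= 11881376 (after 5 factors)
= 308915776 (after 6 factors)
= 308915776

308915776


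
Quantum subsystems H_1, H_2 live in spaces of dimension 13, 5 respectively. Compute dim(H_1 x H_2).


dim(H_1 x H_2) = 13 * 5
= 65

65


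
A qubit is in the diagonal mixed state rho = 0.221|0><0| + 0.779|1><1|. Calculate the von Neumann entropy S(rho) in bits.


S = -p*log2(p) - (1-p)*log2(1-p)
p = 0.2210, 1-p = 0.7790
= -0.2210 * log2(0.2210) - 0.7790 * log2(0.7790)
= -(-0.4813) - (-0.2807)
= 0.7620

0.7620


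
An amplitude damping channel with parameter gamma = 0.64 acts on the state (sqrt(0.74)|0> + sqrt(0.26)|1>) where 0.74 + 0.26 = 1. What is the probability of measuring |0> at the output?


For amplitude damping with parameter gamma on state sqrt(a)|0> + sqrt(b)|1>:
alpha^2 = 0.74, beta^2 = 0.26
P(|0>) = alpha^2 + gamma * beta^2
= 0.74 + 0.64 * 0.26
= 0.74 + 0.1664
= 0.9064

0.9064


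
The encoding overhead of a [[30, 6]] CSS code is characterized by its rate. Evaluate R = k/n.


Code rate R = k/n
= 6/30
= 0.2000

0.2000


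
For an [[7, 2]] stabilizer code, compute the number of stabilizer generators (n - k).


For an [[n,k]] stabilizer code:
Number of stabilizer generators = n - k
= 7 - 2
= 5

5


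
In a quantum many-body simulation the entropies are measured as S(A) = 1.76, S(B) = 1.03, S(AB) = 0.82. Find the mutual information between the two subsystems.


I(A:B) = S(A) + S(B) - S(AB)
= 1.76 + 1.03 - 0.82
= 1.9700

1.9700


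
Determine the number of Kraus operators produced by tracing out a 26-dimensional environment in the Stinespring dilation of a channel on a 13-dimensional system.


Tracing out the environment in an orthonormal basis {|i>_E} gives Kraus operators K_i = <i|_E U |0>_E.
Number of Kraus operators = dim(H_env) = d_env
= 26

26


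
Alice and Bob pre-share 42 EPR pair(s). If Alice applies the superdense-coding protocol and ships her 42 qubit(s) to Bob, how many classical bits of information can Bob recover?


Superdense coding allows 2 classical bits per shared entangled pair.
42 pair(s) -> 2 * 42 = 84 classical bits

84


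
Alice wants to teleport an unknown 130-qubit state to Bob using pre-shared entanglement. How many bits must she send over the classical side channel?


Quantum teleportation requires 2 classical bits per qubit teleported.
130 qubit(s) -> 2 * 130 = 260 classical bits

260


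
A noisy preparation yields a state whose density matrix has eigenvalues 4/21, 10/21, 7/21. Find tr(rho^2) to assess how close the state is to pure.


tr(rho^2) = sum of eigenvalues squared
= (4/21)^2 + (10/21)^2 + (7/21)^2
= (16 + 100 + 49) / 441
= 165/441
= 0.3741

0.3741


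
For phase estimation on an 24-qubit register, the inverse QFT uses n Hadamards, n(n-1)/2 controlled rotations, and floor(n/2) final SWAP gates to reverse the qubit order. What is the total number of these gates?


Hadamard gates: 24
Controlled rotations: n*(n-1)/2 = 24*23/2 = 276
SWAP gates: floor(n/2) = floor(24/2) = 12
Total = 24 + 276 + 12
= 312

312


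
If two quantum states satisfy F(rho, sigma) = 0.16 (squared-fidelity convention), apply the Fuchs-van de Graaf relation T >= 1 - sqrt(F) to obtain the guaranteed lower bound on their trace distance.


Fuchs-van de Graaf (squared-fidelity convention): 1 - sqrt(F) <= T <= sqrt(1 - F).
Lower bound: T >= 1 - sqrt(F)
sqrt(F) = sqrt(0.16) = 0.4000
T >= 1 - 0.4000
T >= 0.6000

0.6000


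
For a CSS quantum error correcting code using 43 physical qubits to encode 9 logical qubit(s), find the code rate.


Code rate R = k/n
= 9/43
= 0.2093

0.2093


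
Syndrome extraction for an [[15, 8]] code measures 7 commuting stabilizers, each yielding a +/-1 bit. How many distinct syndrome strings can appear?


Each stabilizer generator gives a binary (+1 or -1) measurement outcome.
With 7 independent generators:
Total syndromes = 2^7
= 128

128


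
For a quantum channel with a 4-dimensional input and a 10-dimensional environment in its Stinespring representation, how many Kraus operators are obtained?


Tracing out the environment in an orthonormal basis {|i>_E} gives Kraus operators K_i = <i|_E U |0>_E.
Number of Kraus operators = dim(H_env) = d_env
= 10

10


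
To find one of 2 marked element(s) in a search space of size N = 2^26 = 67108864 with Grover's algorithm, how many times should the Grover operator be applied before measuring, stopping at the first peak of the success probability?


After j Grover iterations the success probability is P(j) = sin^2((2j+1)*theta), where sin(theta) = sqrt(k/N).
N = 2^26 = 67108864, k = 2
sin(theta) = sqrt(k/N) = 0.0001726334915
theta = arcsin(sqrt(k/N)) = 0.0001726334924 rad
P(j) reaches its first maximum when (2j+1)*theta is as close as possible to pi/2, i.e. j = round(pi/(4*theta) - 1/2).
pi/(4*theta) - 1/2 = 4549.0121
(For comparison, the common estimate pi/4 * sqrt(N/k) = 4549.5121; the exact maximiser is used here.)
Optimal iterations = 4549

4549


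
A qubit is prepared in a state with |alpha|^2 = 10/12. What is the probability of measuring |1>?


|alpha|^2 = 10/12 = 0.8333
|beta|^2 = 1 - 10/12 = 2/12 = 0.1667
P(|1>) = |beta|^2 = 0.1667

0.1667


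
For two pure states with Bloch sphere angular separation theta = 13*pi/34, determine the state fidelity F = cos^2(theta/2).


For states separated by angle theta on Bloch sphere:
F = cos^2(theta/2)
theta = 13*pi/34 = 1.2012
theta/2 = 0.6006
cos(theta/2) = 0.8250
F = 0.6806

0.6806


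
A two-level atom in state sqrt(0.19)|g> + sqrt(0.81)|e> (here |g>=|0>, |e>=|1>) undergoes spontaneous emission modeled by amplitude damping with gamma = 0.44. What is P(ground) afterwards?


For amplitude damping with parameter gamma on state sqrt(a)|0> + sqrt(b)|1>:
alpha^2 = 0.19, beta^2 = 0.81
P(|0>) = alpha^2 + gamma * beta^2
= 0.19 + 0.44 * 0.81
= 0.19 + 0.3564
= 0.5464

0.5464


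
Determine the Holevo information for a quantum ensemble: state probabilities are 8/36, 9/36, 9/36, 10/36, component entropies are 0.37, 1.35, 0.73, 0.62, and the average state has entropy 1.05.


chi = S(rho) - sum_i p_i * S(rho_i)
Weighted entropy = 8/36 * 0.37 + 9/36 * 1.35 + 9/36 * 0.73 + 10/36 * 0.62
= 0.7744
chi = 1.05 - 0.7744
= 0.2756

0.2756


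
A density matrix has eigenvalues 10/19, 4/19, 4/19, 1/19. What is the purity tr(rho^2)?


tr(rho^2) = sum of eigenvalues squared
= (10/19)^2 + (4/19)^2 + (4/19)^2 + (1/19)^2
= (100 + 16 + 16 + 1) / 361
= 133/361
= 0.3684

0.3684


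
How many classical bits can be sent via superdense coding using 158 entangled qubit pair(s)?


Superdense coding allows 2 classical bits per shared entangled pair.
158 pair(s) -> 2 * 158 = 316 classical bits

316


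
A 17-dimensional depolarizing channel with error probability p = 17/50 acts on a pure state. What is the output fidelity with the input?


F = (1-p) + p/d
= (1 - 0.3400) + 0.3400/17
= 0.6600 + 0.0200
= 0.6800

0.6800


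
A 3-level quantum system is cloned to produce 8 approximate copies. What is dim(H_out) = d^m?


Output space = H^(tensor 8) where dim(H) = 3
dim = 3^8
= 9 (after 2 factors)
= 27 (after 3 factors)
= 81 (after 4 factors)
= 243 (after 5 factors)
= 729 (after 6 factors)
= 2187 (after 7 factors)
= 6561 (after 8 factors)
= 6561

6561


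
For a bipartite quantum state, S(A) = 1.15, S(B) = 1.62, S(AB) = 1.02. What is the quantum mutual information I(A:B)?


I(A:B) = S(A) + S(B) - S(AB)
= 1.15 + 1.62 - 1.02
= 1.7500

1.7500


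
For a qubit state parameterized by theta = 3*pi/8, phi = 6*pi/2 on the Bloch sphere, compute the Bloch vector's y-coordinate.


theta = 1.1781, phi = 9.4248
r_y = sin(theta)*sin(phi) = 0.9239 * 0.0000
r_y = 0.0000

0.0000


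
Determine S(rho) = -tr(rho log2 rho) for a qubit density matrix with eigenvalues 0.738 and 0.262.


S = -p*log2(p) - (1-p)*log2(1-p)
p = 0.7380, 1-p = 0.2620
= -0.7380 * log2(0.7380) - 0.2620 * log2(0.2620)
= -(-0.3235) - (-0.5063)
= 0.8297

0.8297


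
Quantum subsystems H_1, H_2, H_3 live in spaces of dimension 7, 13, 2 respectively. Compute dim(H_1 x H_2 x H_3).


dim(H_1 x H_2 x H_3) = 7 * 13 * 2
= 91 * 2
= 182

182


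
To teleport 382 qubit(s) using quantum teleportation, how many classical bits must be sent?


Quantum teleportation requires 2 classical bits per qubit teleported.
382 qubit(s) -> 2 * 382 = 764 classical bits

764


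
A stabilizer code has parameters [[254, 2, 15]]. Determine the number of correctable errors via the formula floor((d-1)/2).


Code parameters: [[254, 2, 15]], distance d = 15.
Number of correctable errors = floor((d-1)/2)
= floor((15 - 1)/2)
= floor(14/2)
= 7

7
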